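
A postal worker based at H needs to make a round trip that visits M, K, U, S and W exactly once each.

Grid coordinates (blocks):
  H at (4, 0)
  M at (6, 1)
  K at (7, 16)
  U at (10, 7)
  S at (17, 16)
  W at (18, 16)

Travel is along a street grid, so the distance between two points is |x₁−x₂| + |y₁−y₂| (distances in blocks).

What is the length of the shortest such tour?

There are 60 distinct closed tours to check (reversals are equivalent).
H → M → K → U → S → W → H: 3+16+12+16+1+30 = 78
H → M → K → U → W → S → H: 3+16+12+17+1+29 = 78
H → M → K → S → U → W → H: 3+16+10+16+17+30 = 92
H → M → K → S → W → U → H: 3+16+10+1+17+13 = 60
H → M → K → W → U → S → H: 3+16+11+17+16+29 = 92
H → M → K → W → S → U → H: 3+16+11+1+16+13 = 60
H → M → U → K → S → W → H: 3+10+12+10+1+30 = 66
H → M → U → K → W → S → H: 3+10+12+11+1+29 = 66
H → M → U → S → K → W → H: 3+10+16+10+11+30 = 80
H → M → U → S → W → K → H: 3+10+16+1+11+19 = 60
H → M → U → W → K → S → H: 3+10+17+11+10+29 = 80
H → M → U → W → S → K → H: 3+10+17+1+10+19 = 60
H → M → S → K → U → W → H: 3+26+10+12+17+30 = 98
H → M → S → K → W → U → H: 3+26+10+11+17+13 = 80
… (46 more)
The minimum is 60.
One optimal route: H → M → K → S → W → U → H (or its reverse).

Shortest round trip = 60 blocks.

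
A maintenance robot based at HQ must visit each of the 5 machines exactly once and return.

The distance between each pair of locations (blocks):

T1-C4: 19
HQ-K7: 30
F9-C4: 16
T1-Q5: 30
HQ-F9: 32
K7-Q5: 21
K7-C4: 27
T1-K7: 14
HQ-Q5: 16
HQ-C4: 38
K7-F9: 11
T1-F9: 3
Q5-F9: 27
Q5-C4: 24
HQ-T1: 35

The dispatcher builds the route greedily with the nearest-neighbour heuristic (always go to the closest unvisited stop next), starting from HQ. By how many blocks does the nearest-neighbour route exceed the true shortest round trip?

The nearest-neighbour route is 5 blocks longer than optimal.

From HQ: Q5=16, K7=30, F9=32, T1=35, C4=38 → choose Q5 (16).
From Q5: K7=21, C4=24, F9=27, T1=30 → choose K7 (21).
From K7: F9=11, T1=14, C4=27 → choose F9 (11).
From F9: T1=3, C4=16 → choose T1 (3).
From T1: C4=19 → choose C4 (19).
NN route HQ → Q5 → K7 → F9 → T1 → C4 → HQ costs 108.
Optimal: HQ → K7 → T1 → F9 → C4 → Q5 → HQ costs 103 (by enumerating all 60 distinct tours).
Excess = 108 − 103 = 5.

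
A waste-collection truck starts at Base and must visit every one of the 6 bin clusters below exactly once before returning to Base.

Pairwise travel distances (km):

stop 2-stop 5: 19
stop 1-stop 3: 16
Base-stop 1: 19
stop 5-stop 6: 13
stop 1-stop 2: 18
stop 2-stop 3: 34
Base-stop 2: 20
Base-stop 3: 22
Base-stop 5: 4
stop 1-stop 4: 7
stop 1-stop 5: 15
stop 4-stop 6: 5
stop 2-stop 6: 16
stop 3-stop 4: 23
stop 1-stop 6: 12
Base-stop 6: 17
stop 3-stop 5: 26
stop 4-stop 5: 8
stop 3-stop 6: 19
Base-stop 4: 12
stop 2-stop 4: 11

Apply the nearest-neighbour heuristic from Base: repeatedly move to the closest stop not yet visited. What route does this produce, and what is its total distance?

Total distance 99 km via the nearest-neighbour route Base → stop 5 → stop 4 → stop 6 → stop 1 → stop 3 → stop 2 → Base.

At Base the remaining stops are stop 5 4, stop 4 12, stop 6 17, stop 1 19, stop 2 20, stop 3 22; go to stop 5.
At stop 5 the remaining stops are stop 4 8, stop 6 13, stop 1 15, stop 2 19, stop 3 26; go to stop 4.
At stop 4 the remaining stops are stop 6 5, stop 1 7, stop 2 11, stop 3 23; go to stop 6.
At stop 6 the remaining stops are stop 1 12, stop 2 16, stop 3 19; go to stop 1.
At stop 1 the remaining stops are stop 3 16, stop 2 18; go to stop 3.
At stop 3 the remaining stops are stop 2 34; go to stop 2.
Return stop 2→Base: 20.
Total = 4 + 8 + 5 + 12 + 16 + 34 + 20 = 99.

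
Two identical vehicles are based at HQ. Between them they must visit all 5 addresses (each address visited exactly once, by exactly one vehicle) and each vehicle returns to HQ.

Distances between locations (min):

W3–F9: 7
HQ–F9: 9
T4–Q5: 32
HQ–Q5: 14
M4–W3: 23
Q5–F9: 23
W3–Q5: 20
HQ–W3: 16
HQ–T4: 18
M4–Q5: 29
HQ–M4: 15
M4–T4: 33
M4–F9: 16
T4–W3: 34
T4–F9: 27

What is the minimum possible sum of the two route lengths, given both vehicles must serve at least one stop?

Minimum combined distance: 108 min.

Try each way of splitting the stops between the two vehicles (each non-empty) and, for each split, find the best tour for each vehicle:
  {M4} + {T4, W3, Q5, F9}: 30 + 86 = 116
  {T4} + {M4, W3, Q5, F9}: 36 + 72 = 108
  {M4, T4} + {W3, Q5, F9}: 66 + 50 = 116
  {W3} + {M4, T4, Q5, F9}: 32 + 104 = 136
  {M4, W3} + {T4, Q5, F9}: 54 + 82 = 136
  {T4, W3} + {M4, Q5, F9}: 68 + 68 = 136
  … (15 splits in total)
Best: vehicle 1 HQ → T4 → HQ = 36; vehicle 2 HQ → M4 → F9 → W3 → Q5 → HQ = 72; combined 108.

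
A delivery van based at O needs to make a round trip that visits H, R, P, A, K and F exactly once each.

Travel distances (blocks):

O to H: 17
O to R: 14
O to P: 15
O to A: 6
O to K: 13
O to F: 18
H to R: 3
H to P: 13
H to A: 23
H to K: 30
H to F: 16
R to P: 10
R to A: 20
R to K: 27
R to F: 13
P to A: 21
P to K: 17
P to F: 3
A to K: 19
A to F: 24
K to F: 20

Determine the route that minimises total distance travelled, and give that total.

With 6 stops there are 6!/2 = 360 distinct round trips (a route and its reverse cost the same).
O → H → R → P → A → K → F → O: 17+3+10+21+19+20+18 = 108
O → H → R → P → A → F → K → O: 17+3+10+21+24+20+13 = 108
O → H → R → P → K → A → F → O: 17+3+10+17+19+24+18 = 108
O → H → R → P → K → F → A → O: 17+3+10+17+20+24+6 = 97
O → H → R → P → F → A → K → O: 17+3+10+3+24+19+13 = 89
O → H → R → P → F → K → A → O: 17+3+10+3+20+19+6 = 78
O → H → R → A → P → K → F → O: 17+3+20+21+17+20+18 = 116
O → H → R → A → P → F → K → O: 17+3+20+21+3+20+13 = 97
… (352 more)
The minimum is 78.
One optimal route: O → H → R → P → F → K → A → O (or its reverse).

Minimum total distance: 78 blocks.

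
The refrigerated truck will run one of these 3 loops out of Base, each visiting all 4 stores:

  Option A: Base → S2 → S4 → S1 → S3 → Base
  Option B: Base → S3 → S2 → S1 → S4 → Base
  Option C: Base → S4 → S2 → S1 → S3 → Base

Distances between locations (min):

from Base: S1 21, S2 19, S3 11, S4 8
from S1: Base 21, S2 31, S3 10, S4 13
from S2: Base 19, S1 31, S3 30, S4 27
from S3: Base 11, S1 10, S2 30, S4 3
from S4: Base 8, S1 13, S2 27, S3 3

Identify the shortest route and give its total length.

80 min — Option A is the shortest.

Option A: 19 + 27 + 13 + 10 + 11 = 80
Option B: 11 + 30 + 31 + 13 + 8 = 93
Option C: 8 + 27 + 31 + 10 + 11 = 87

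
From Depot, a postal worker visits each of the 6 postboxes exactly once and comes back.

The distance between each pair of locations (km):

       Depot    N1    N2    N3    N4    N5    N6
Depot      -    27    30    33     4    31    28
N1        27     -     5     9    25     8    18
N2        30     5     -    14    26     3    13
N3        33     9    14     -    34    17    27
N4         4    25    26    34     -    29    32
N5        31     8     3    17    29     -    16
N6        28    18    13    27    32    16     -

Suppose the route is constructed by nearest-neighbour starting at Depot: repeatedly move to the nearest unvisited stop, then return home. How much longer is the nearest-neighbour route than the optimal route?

Depot: N4=4, N1=27, N6=28, N2=30, N5=31, N3=33 ⇒ N4
N4: N1=25, N2=26, N5=29, N6=32, N3=34 ⇒ N1
N1: N2=5, N5=8, N3=9, N6=18 ⇒ N2
N2: N5=3, N6=13, N3=14 ⇒ N5
N5: N6=16, N3=17 ⇒ N6
N6: N3=27 ⇒ N3
NN route Depot → N4 → N1 → N2 → N5 → N6 → N3 → Depot costs 113.
Optimal: Depot → N4 → N1 → N3 → N2 → N5 → N6 → Depot costs 99 (by enumerating all 360 distinct tours).
Excess = 113 − 99 = 14.

Excess over optimum: 14 km.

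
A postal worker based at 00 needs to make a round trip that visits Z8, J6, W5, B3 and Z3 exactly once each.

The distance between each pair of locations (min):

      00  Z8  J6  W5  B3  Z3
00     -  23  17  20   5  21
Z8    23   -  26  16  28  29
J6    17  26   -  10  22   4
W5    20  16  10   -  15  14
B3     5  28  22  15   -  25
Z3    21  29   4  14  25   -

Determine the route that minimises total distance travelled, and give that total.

Shortest round trip = 83 min.

There are 60 distinct closed tours to check (reversals are equivalent).
00 - Z8 - J6 - W5 - B3 - Z3 - 00: 23+26+10+15+25+21 = 120
00 - Z8 - J6 - W5 - Z3 - B3 - 00: 23+26+10+14+25+5 = 103
00 - Z8 - J6 - B3 - W5 - Z3 - 00: 23+26+22+15+14+21 = 121
00 - Z8 - J6 - B3 - Z3 - W5 - 00: 23+26+22+25+14+20 = 130
00 - Z8 - J6 - Z3 - W5 - B3 - 00: 23+26+4+14+15+5 = 87
00 - Z8 - J6 - Z3 - B3 - W5 - 00: 23+26+4+25+15+20 = 113
00 - Z8 - W5 - J6 - B3 - Z3 - 00: 23+16+10+22+25+21 = 117
00 - Z8 - W5 - J6 - Z3 - B3 - 00: 23+16+10+4+25+5 = 83
00 - Z8 - W5 - B3 - J6 - Z3 - 00: 23+16+15+22+4+21 = 101
00 - Z8 - W5 - B3 - Z3 - J6 - 00: 23+16+15+25+4+17 = 100
00 - Z8 - W5 - Z3 - J6 - B3 - 00: 23+16+14+4+22+5 = 84
00 - Z8 - W5 - Z3 - B3 - J6 - 00: 23+16+14+25+22+17 = 117
00 - Z8 - B3 - J6 - W5 - Z3 - 00: 23+28+22+10+14+21 = 118
00 - Z8 - B3 - J6 - Z3 - W5 - 00: 23+28+22+4+14+20 = 111
… (46 more)
The minimum is 83.
One optimal route: 00 → Z8 → W5 → J6 → Z3 → B3 → 00 (or its reverse).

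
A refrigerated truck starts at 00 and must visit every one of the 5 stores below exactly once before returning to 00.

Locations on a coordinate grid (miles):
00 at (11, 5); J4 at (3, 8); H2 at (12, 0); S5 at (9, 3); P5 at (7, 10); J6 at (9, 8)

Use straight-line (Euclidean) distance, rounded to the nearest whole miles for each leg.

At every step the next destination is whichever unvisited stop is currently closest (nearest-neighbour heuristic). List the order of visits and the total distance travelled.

Total distance 32 miles via the nearest-neighbour route 00 → S5 → H2 → J6 → P5 → J4 → 00.

From 00: distances to unvisited — S5=3, J6=4, H2=5, P5=6, J4=9. Nearest is S5 (3).
From S5: distances to unvisited — H2=4, J6=5, P5=7, J4=8. Nearest is H2 (4).
From H2: distances to unvisited — J6=9, P5=11, J4=12. Nearest is J6 (9).
From J6: distances to unvisited — P5=3, J4=6. Nearest is P5 (3).
From P5: distances to unvisited — J4=4. Nearest is J4 (4).
Return J4→00: 9.
Total = 3 + 4 + 9 + 3 + 4 + 9 = 32.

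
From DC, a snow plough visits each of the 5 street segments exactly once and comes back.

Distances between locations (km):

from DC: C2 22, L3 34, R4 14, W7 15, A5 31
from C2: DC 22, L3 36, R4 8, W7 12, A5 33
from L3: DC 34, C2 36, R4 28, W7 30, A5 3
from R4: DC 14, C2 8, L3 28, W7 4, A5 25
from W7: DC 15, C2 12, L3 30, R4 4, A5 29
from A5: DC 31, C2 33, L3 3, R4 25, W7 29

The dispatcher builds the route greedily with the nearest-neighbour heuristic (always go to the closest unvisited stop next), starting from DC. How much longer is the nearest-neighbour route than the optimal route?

From DC: R4=14, W7=15, C2=22, A5=31, L3=34 → choose R4 (14).
From R4: W7=4, C2=8, A5=25, L3=28 → choose W7 (4).
From W7: C2=12, A5=29, L3=30 → choose C2 (12).
From C2: A5=33, L3=36 → choose A5 (33).
From A5: L3=3 → choose L3 (3).
NN route DC → R4 → W7 → C2 → A5 → L3 → DC costs 100.
Optimal: DC → L3 → A5 → C2 → R4 → W7 → DC costs 97 (by enumerating all 60 distinct tours).
Excess = 100 − 97 = 3.

3 km longer than the optimal tour.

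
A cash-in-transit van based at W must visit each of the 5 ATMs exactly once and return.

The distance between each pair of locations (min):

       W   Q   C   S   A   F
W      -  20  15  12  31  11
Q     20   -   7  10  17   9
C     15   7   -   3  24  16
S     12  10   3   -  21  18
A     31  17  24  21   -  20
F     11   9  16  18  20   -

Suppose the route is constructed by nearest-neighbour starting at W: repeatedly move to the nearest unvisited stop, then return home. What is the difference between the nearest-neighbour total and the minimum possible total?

Excess over optimum: 12 min.

From W: F=11, S=12, C=15, Q=20, A=31 → choose F (11).
From F: Q=9, C=16, S=18, A=20 → choose Q (9).
From Q: C=7, S=10, A=17 → choose C (7).
From C: S=3, A=24 → choose S (3).
From S: A=21 → choose A (21).
NN route W → F → Q → C → S → A → W costs 82.
Optimal: W → S → C → Q → A → F → W costs 70 (by enumerating all 60 distinct tours).
Excess = 82 − 70 = 12.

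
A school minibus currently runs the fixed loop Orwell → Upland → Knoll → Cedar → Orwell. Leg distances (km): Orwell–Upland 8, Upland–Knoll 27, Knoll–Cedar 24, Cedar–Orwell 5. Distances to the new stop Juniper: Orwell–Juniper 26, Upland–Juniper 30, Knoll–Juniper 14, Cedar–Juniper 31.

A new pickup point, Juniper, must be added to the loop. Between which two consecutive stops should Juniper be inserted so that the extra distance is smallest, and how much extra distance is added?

+17 km — insert Juniper between Upland and Knoll.

Insertion cost between consecutive stops i–j is d(i,Juniper) + d(Juniper,j) − d(i,j):
  between Orwell and Upland: 26 + 30 − 8 = 48
  between Upland and Knoll: 30 + 14 − 27 = 17
  between Knoll and Cedar: 14 + 31 − 24 = 21
  between Cedar and Orwell: 31 + 26 − 5 = 52
Cheapest insertion is between Upland and Knoll, adding 17.
New total = 64 + 17 = 81.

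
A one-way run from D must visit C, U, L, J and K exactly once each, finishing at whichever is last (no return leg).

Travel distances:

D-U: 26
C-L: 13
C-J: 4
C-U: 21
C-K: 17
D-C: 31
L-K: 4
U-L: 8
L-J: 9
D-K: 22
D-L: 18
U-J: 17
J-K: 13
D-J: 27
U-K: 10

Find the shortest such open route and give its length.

53 — the minimum one-way total.

There are 5! = 120 possible orderings.
D - C - U - L - J - K: 31+21+8+9+13 = 82
D - C - U - L - K - J: 31+21+8+4+13 = 77
D - C - U - J - L - K: 31+21+17+9+4 = 82
D - C - U - J - K - L: 31+21+17+13+4 = 86
D - C - U - K - L - J: 31+21+10+4+9 = 75
D - C - U - K - J - L: 31+21+10+13+9 = 84
D - C - L - U - J - K: 31+13+8+17+13 = 82
D - C - L - U - K - J: 31+13+8+10+13 = 75
D - C - L - J - U - K: 31+13+9+17+10 = 80
D - C - L - J - K - U: 31+13+9+13+10 = 76
D - C - L - K - U - J: 31+13+4+10+17 = 75
D - C - L - K - J - U: 31+13+4+13+17 = 78
D - C - J - U - L - K: 31+4+17+8+4 = 64
D - C - J - U - K - L: 31+4+17+10+4 = 66
… (106 more)
D - U - K - L - J - C: 26+10+4+9+4 = 53  ← best
The minimum is 53.
One shortest path: D → U → K → L → J → C.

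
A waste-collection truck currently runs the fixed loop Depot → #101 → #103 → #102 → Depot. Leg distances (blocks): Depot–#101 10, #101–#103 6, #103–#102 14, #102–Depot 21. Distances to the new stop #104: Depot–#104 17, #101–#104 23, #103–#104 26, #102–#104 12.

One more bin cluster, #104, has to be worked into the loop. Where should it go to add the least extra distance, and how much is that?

Minimum extra distance: 8 blocks, inserting #104 between #102 and Depot.

Insertion cost between consecutive stops i–j is d(i,#104) + d(#104,j) − d(i,j):
  between Depot and #101: 17 + 23 − 10 = 30
  between #101 and #103: 23 + 26 − 6 = 43
  between #103 and #102: 26 + 12 − 14 = 24
  between #102 and Depot: 12 + 17 − 21 = 8
Cheapest insertion is between #102 and Depot, adding 8.
New total = 51 + 8 = 59.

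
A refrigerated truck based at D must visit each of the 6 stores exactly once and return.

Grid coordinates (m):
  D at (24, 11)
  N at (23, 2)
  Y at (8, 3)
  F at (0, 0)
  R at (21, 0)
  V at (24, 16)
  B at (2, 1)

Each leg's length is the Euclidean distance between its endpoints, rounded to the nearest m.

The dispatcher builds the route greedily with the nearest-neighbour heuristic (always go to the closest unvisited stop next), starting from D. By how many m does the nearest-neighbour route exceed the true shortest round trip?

D: V=5, N=9, R=11, Y=18, B=24, F=26 ⇒ V
V: N=14, R=16, Y=21, B=27, F=29 ⇒ N
N: R=3, Y=15, B=21, F=23 ⇒ R
R: Y=13, B=19, F=21 ⇒ Y
Y: B=6, F=9 ⇒ B
B: F=2 ⇒ F
NN route D → V → N → R → Y → B → F → D costs 69.
Optimal: D → N → R → Y → B → F → V → D costs 67 (by enumerating all 360 distinct tours).
Excess = 69 − 67 = 2.

2 m longer than the optimal tour.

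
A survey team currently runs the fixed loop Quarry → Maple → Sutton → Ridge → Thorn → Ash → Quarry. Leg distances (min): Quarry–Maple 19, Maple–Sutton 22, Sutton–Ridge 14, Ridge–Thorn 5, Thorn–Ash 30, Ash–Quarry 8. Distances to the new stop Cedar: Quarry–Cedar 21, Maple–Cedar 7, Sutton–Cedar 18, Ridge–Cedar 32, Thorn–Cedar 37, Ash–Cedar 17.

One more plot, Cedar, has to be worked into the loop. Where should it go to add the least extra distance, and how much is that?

Adding 3 min by placing Cedar on the Maple–Sutton leg.

Insertion cost between consecutive stops i–j is d(i,Cedar) + d(Cedar,j) − d(i,j):
  between Quarry and Maple: 21 + 7 − 19 = 9
  between Maple and Sutton: 7 + 18 − 22 = 3
  between Sutton and Ridge: 18 + 32 − 14 = 36
  between Ridge and Thorn: 32 + 37 − 5 = 64
  between Thorn and Ash: 37 + 17 − 30 = 24
  between Ash and Quarry: 17 + 21 − 8 = 30
Cheapest insertion is between Maple and Sutton, adding 3.
New total = 98 + 3 = 101.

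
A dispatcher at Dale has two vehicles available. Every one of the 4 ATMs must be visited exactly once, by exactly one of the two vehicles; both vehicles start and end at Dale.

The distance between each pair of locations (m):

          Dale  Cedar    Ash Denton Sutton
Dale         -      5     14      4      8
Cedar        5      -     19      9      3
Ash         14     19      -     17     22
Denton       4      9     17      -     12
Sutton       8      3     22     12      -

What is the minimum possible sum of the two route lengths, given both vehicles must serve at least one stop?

51 m — the smallest possible combined total.

Check every non-empty split of the stops between the two vehicles; for each half take its own optimal tour:
  {Cedar} + {Ash, Denton, Sutton}: 10 + 51 = 61
  {Ash} + {Cedar, Denton, Sutton}: 28 + 24 = 52
  {Cedar, Ash} + {Denton, Sutton}: 38 + 24 = 62
  {Denton} + {Cedar, Ash, Sutton}: 8 + 44 = 52
  {Cedar, Denton} + {Ash, Sutton}: 18 + 44 = 62
  {Ash, Denton} + {Cedar, Sutton}: 35 + 16 = 51
  … (7 splits in total)
Best: vehicle 1 Dale → Ash → Denton → Dale = 35; vehicle 2 Dale → Cedar → Sutton → Dale = 16; combined 51.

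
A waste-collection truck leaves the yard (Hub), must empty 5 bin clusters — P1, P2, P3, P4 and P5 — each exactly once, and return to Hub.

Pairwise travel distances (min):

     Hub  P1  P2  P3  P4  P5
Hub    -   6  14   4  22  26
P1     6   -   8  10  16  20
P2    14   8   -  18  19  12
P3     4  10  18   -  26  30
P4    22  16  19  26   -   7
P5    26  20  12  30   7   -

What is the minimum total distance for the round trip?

Hub-P1-P2-P3-P4-P5-Hub: 6+8+18+26+7+26 = 91
Hub-P1-P2-P3-P5-P4-Hub: 6+8+18+30+7+22 = 91
Hub-P1-P2-P4-P3-P5-Hub: 6+8+19+26+30+26 = 115
Hub-P1-P2-P4-P5-P3-Hub: 6+8+19+7+30+4 = 74
Hub-P1-P2-P5-P3-P4-Hub: 6+8+12+30+26+22 = 104
Hub-P1-P2-P5-P4-P3-Hub: 6+8+12+7+26+4 = 63
Hub-P1-P3-P2-P4-P5-Hub: 6+10+18+19+7+26 = 86
Hub-P1-P3-P2-P5-P4-Hub: 6+10+18+12+7+22 = 75
Hub-P1-P3-P4-P2-P5-Hub: 6+10+26+19+12+26 = 99
Hub-P1-P3-P4-P5-P2-Hub: 6+10+26+7+12+14 = 75
Hub-P1-P3-P5-P2-P4-Hub: 6+10+30+12+19+22 = 99
Hub-P1-P3-P5-P4-P2-Hub: 6+10+30+7+19+14 = 86
Hub-P1-P4-P2-P3-P5-Hub: 6+16+19+18+30+26 = 115
Hub-P1-P4-P2-P5-P3-Hub: 6+16+19+12+30+4 = 87
… (46 more)
The minimum is 63.
One optimal route: Hub → P1 → P2 → P5 → P4 → P3 → Hub (or its reverse).

Shortest round trip = 63 min.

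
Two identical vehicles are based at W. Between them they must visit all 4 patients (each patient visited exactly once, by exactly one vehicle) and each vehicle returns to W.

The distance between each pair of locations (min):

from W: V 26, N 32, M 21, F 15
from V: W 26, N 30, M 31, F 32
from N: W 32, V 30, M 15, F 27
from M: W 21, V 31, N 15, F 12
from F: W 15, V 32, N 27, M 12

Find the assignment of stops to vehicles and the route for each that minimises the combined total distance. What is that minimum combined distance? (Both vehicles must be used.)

Try each way of splitting the stops between the two vehicles (each non-empty) and, for each split, find the best tour for each vehicle:
  {V} + {N, M, F}: 52 + 74 = 126
  {N} + {V, M, F}: 64 + 84 = 148
  {V, N} + {M, F}: 88 + 48 = 136
  {M} + {V, N, F}: 42 + 98 = 140
  {V, M} + {N, F}: 78 + 74 = 152
  {N, M} + {V, F}: 68 + 73 = 141
  … (7 splits in total)
  {V, N, M} + {F}: 92 + 30 = 122  ← best
Best: vehicle 1 W → V → N → M → W = 92; vehicle 2 W → F → W = 30; combined 122.

Minimum combined distance: 122 min.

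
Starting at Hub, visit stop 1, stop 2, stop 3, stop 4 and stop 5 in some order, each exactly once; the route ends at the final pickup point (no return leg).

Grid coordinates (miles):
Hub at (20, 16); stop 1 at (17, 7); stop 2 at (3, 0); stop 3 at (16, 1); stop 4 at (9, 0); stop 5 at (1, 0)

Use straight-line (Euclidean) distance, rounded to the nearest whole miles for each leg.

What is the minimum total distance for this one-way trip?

There are 5! = 120 possible orderings.
Hub - stop 1 - stop 2 - stop 3 - stop 4 - stop 5: 9+16+13+7+8 = 53
Hub - stop 1 - stop 2 - stop 3 - stop 5 - stop 4: 9+16+13+15+8 = 61
Hub - stop 1 - stop 2 - stop 4 - stop 3 - stop 5: 9+16+6+7+15 = 53
Hub - stop 1 - stop 2 - stop 4 - stop 5 - stop 3: 9+16+6+8+15 = 54
Hub - stop 1 - stop 2 - stop 5 - stop 3 - stop 4: 9+16+2+15+7 = 49
Hub - stop 1 - stop 2 - stop 5 - stop 4 - stop 3: 9+16+2+8+7 = 42
Hub - stop 1 - stop 3 - stop 2 - stop 4 - stop 5: 9+6+13+6+8 = 42
Hub - stop 1 - stop 3 - stop 2 - stop 5 - stop 4: 9+6+13+2+8 = 38
Hub - stop 1 - stop 3 - stop 4 - stop 2 - stop 5: 9+6+7+6+2 = 30
Hub - stop 1 - stop 3 - stop 4 - stop 5 - stop 2: 9+6+7+8+2 = 32
Hub - stop 1 - stop 3 - stop 5 - stop 2 - stop 4: 9+6+15+2+6 = 38
Hub - stop 1 - stop 3 - stop 5 - stop 4 - stop 2: 9+6+15+8+6 = 44
Hub - stop 1 - stop 4 - stop 2 - stop 3 - stop 5: 9+11+6+13+15 = 54
Hub - stop 1 - stop 4 - stop 2 - stop 5 - stop 3: 9+11+6+2+15 = 43
… (106 more)
The minimum is 30.
One shortest path: Hub → stop 1 → stop 3 → stop 4 → stop 2 → stop 5.

30 miles — the minimum one-way total.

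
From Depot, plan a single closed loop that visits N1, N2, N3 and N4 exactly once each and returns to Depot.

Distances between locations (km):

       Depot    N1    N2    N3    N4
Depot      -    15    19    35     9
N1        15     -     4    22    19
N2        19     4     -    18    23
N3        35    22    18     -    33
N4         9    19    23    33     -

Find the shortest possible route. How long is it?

Minimum total distance: 79 km.

There are 12 distinct closed tours to check (reversals are equivalent).
Depot → N1 → N2 → N3 → N4 → Depot: 15+4+18+33+9 = 79
Depot → N1 → N2 → N4 → N3 → Depot: 15+4+23+33+35 = 110
Depot → N1 → N3 → N2 → N4 → Depot: 15+22+18+23+9 = 87
Depot → N1 → N3 → N4 → N2 → Depot: 15+22+33+23+19 = 112
Depot → N1 → N4 → N2 → N3 → Depot: 15+19+23+18+35 = 110
Depot → N1 → N4 → N3 → N2 → Depot: 15+19+33+18+19 = 104
Depot → N2 → N1 → N3 → N4 → Depot: 19+4+22+33+9 = 87
Depot → N2 → N1 → N4 → N3 → Depot: 19+4+19+33+35 = 110
Depot → N2 → N3 → N1 → N4 → Depot: 19+18+22+19+9 = 87
Depot → N2 → N4 → N1 → N3 → Depot: 19+23+19+22+35 = 118
Depot → N3 → N1 → N2 → N4 → Depot: 35+22+4+23+9 = 93
Depot → N3 → N2 → N1 → N4 → Depot: 35+18+4+19+9 = 85
The minimum is 79.
One optimal route: Depot → N1 → N2 → N3 → N4 → Depot (or its reverse).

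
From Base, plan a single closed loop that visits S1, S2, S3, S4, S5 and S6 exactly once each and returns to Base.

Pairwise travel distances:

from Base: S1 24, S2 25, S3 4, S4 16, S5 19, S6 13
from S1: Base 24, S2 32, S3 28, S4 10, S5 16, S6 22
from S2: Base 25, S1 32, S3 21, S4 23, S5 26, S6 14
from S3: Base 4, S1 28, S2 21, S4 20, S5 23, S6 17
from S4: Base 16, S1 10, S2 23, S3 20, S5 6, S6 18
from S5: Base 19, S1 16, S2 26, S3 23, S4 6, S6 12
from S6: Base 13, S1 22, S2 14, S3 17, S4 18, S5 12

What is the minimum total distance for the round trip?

There are 360 distinct closed tours to check (reversals are equivalent).
Base-S1-S2-S3-S4-S5-S6-Base: 24+32+21+20+6+12+13 = 128
Base-S1-S2-S3-S4-S6-S5-Base: 24+32+21+20+18+12+19 = 146
Base-S1-S2-S3-S5-S4-S6-Base: 24+32+21+23+6+18+13 = 137
Base-S1-S2-S3-S5-S6-S4-Base: 24+32+21+23+12+18+16 = 146
Base-S1-S2-S3-S6-S4-S5-Base: 24+32+21+17+18+6+19 = 137
Base-S1-S2-S3-S6-S5-S4-Base: 24+32+21+17+12+6+16 = 128
Base-S1-S2-S4-S3-S5-S6-Base: 24+32+23+20+23+12+13 = 147
Base-S1-S2-S4-S3-S6-S5-Base: 24+32+23+20+17+12+19 = 147
… (352 more)
Base-S1-S4-S5-S6-S2-S3-Base: 24+10+6+12+14+21+4 = 91  ← best
The minimum is 91.
One optimal route: Base → S1 → S4 → S5 → S6 → S2 → S3 → Base (or its reverse).

Shortest round trip = 91.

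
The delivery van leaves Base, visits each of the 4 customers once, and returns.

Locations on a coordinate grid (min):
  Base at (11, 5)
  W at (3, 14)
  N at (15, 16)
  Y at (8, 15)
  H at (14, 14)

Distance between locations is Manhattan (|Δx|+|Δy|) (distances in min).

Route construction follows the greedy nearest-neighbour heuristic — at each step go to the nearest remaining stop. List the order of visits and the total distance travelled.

Base → [H:12 / Y:13 / N:15 / W:17] → H (12)
H → [N:3 / Y:7 / W:11] → N (3)
N → [Y:8 / W:14] → Y (8)
Y → [W:6] → W (6)
Return W→Base: 17.
Total = 12 + 3 + 8 + 6 + 17 = 46.

Total distance 46 min via the nearest-neighbour route Base → H → N → Y → W → Base.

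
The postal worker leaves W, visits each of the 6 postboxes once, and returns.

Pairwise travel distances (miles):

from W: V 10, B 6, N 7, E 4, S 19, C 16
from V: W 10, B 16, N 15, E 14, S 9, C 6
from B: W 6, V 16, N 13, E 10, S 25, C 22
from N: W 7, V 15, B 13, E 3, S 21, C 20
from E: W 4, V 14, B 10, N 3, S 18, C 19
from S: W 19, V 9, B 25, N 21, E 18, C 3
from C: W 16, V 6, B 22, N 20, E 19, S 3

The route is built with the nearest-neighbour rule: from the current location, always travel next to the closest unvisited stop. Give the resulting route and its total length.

W → [E:4 / B:6 / N:7 / V:10 / C:16 / S:19] → E (4)
E → [N:3 / B:10 / V:14 / S:18 / C:19] → N (3)
N → [B:13 / V:15 / C:20 / S:21] → B (13)
B → [V:16 / C:22 / S:25] → V (16)
V → [C:6 / S:9] → C (6)
C → [S:3] → S (3)
Return S→W: 19.
Total = 4 + 3 + 13 + 16 + 6 + 3 + 19 = 64.

Nearest-neighbour total = 64 miles; route W → E → N → B → V → C → S → W.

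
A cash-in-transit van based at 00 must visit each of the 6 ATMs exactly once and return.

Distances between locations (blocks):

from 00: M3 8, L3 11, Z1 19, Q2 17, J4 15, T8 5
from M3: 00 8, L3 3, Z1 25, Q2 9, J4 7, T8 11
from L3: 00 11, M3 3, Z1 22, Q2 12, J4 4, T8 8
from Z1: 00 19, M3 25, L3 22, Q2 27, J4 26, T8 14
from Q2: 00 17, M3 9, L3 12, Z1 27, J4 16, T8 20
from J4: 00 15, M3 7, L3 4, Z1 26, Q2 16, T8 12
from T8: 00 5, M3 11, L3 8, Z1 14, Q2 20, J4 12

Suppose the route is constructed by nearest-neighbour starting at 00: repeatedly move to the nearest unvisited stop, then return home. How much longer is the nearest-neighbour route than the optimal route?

From 00: T8=5, M3=8, L3=11, J4=15, Q2=17, Z1=19 → choose T8 (5).
From T8: L3=8, M3=11, J4=12, Z1=14, Q2=20 → choose L3 (8).
From L3: M3=3, J4=4, Q2=12, Z1=22 → choose M3 (3).
From M3: J4=7, Q2=9, Z1=25 → choose J4 (7).
From J4: Q2=16, Z1=26 → choose Q2 (16).
From Q2: Z1=27 → choose Z1 (27).
NN route 00 → T8 → L3 → M3 → J4 → Q2 → Z1 → 00 costs 85.
Optimal: 00 → M3 → L3 → J4 → Q2 → Z1 → T8 → 00 costs 77 (by enumerating all 360 distinct tours).
Excess = 85 − 77 = 8.

8 blocks longer than the optimal tour.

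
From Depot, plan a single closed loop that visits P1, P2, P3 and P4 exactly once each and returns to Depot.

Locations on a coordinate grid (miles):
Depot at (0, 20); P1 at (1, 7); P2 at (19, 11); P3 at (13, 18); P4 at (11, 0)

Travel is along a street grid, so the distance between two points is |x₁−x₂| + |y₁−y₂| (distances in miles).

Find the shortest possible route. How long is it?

Shortest round trip = 78 miles.

Depot-P1-P2-P3-P4-Depot: 14+22+13+20+31 = 100
Depot-P1-P2-P4-P3-Depot: 14+22+19+20+15 = 90
Depot-P1-P3-P2-P4-Depot: 14+23+13+19+31 = 100
Depot-P1-P3-P4-P2-Depot: 14+23+20+19+28 = 104
Depot-P1-P4-P2-P3-Depot: 14+17+19+13+15 = 78
Depot-P1-P4-P3-P2-Depot: 14+17+20+13+28 = 92
Depot-P2-P1-P3-P4-Depot: 28+22+23+20+31 = 124
Depot-P2-P1-P4-P3-Depot: 28+22+17+20+15 = 102
Depot-P2-P3-P1-P4-Depot: 28+13+23+17+31 = 112
Depot-P2-P4-P1-P3-Depot: 28+19+17+23+15 = 102
Depot-P3-P1-P2-P4-Depot: 15+23+22+19+31 = 110
Depot-P3-P2-P1-P4-Depot: 15+13+22+17+31 = 98
The minimum is 78.
One optimal route: Depot → P1 → P4 → P2 → P3 → Depot (or its reverse).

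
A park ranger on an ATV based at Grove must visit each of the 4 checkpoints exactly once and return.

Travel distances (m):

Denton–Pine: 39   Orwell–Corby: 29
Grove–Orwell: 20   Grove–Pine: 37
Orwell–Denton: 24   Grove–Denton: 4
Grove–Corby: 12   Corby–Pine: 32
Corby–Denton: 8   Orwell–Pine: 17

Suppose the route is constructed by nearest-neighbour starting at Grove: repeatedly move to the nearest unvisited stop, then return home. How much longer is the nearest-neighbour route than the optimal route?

14 m longer than the optimal tour.

From Grove: Denton=4, Corby=12, Orwell=20, Pine=37 → choose Denton (4).
From Denton: Corby=8, Orwell=24, Pine=39 → choose Corby (8).
From Corby: Orwell=29, Pine=32 → choose Orwell (29).
From Orwell: Pine=17 → choose Pine (17).
NN route Grove → Denton → Corby → Orwell → Pine → Grove costs 95.
Optimal: Grove → Orwell → Pine → Corby → Denton → Grove costs 81 (by enumerating all 12 distinct tours).
Excess = 95 − 81 = 14.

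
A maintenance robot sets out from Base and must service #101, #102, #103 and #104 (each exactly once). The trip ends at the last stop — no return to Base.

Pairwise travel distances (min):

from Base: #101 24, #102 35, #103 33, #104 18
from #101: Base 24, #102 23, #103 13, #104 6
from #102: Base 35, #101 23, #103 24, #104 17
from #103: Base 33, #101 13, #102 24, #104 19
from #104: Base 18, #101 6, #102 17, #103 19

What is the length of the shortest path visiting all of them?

Minimum one-way distance = 61 min.

There are 4! = 24 possible orderings.
Base→#101→#102→#103→#104: 24+23+24+19 = 90
Base→#101→#102→#104→#103: 24+23+17+19 = 83
Base→#101→#103→#102→#104: 24+13+24+17 = 78
Base→#101→#103→#104→#102: 24+13+19+17 = 73
Base→#101→#104→#102→#103: 24+6+17+24 = 71
Base→#101→#104→#103→#102: 24+6+19+24 = 73
Base→#102→#101→#103→#104: 35+23+13+19 = 90
Base→#102→#101→#104→#103: 35+23+6+19 = 83
Base→#102→#103→#101→#104: 35+24+13+6 = 78
Base→#102→#103→#104→#101: 35+24+19+6 = 84
Base→#102→#104→#101→#103: 35+17+6+13 = 71
Base→#102→#104→#103→#101: 35+17+19+13 = 84
Base→#103→#101→#102→#104: 33+13+23+17 = 86
Base→#103→#101→#104→#102: 33+13+6+17 = 69
… (10 more)
Base→#104→#101→#103→#102: 18+6+13+24 = 61  ← best
The minimum is 61.
One shortest path: Base → #104 → #101 → #103 → #102.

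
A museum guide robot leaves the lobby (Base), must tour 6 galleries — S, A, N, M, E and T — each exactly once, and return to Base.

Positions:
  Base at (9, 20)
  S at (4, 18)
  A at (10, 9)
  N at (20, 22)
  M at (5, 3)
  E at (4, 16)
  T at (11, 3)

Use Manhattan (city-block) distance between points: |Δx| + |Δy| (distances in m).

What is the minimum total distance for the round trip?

There are 360 distinct closed tours to check (reversals are equivalent).
Base - S - A - N - M - E - T - Base: 7+15+23+34+14+20+19 = 132
Base - S - A - N - M - T - E - Base: 7+15+23+34+6+20+9 = 114
Base - S - A - N - E - M - T - Base: 7+15+23+22+14+6+19 = 106
Base - S - A - N - E - T - M - Base: 7+15+23+22+20+6+21 = 114
Base - S - A - N - T - M - E - Base: 7+15+23+28+6+14+9 = 102
Base - S - A - N - T - E - M - Base: 7+15+23+28+20+14+21 = 128
Base - S - A - M - N - E - T - Base: 7+15+11+34+22+20+19 = 128
Base - S - A - M - N - T - E - Base: 7+15+11+34+28+20+9 = 124
… (352 more)
Base - S - E - M - T - A - N - Base: 7+2+14+6+7+23+13 = 72  ← best
The minimum is 72.
One optimal route: Base → S → E → M → T → A → N → Base (or its reverse).

Shortest round trip = 72 m.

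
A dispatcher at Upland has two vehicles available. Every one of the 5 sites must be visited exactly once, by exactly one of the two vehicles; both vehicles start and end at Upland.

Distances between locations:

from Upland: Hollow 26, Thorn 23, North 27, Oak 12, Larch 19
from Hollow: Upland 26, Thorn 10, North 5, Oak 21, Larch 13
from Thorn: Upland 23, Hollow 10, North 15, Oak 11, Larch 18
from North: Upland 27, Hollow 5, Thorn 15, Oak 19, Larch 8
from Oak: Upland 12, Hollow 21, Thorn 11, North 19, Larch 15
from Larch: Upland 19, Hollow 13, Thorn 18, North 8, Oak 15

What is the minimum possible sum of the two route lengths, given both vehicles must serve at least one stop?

Minimum combined distance: 89.

There are 2^4 − 1 = 15 ways to divide the 5 stops into two non-empty groups. For each, the best each vehicle can do is its own shortest tour through its group:
  {Hollow} + {Thorn, North, Oak, Larch}: 52 + 65 = 117
  {Thorn} + {Hollow, North, Oak, Larch}: 46 + 65 = 111
  {Hollow, Thorn} + {North, Oak, Larch}: 59 + 58 = 117
  {North} + {Hollow, Thorn, Oak, Larch}: 54 + 65 = 119
  {Hollow, North} + {Thorn, Oak, Larch}: 58 + 60 = 118
  {Thorn, North} + {Hollow, Oak, Larch}: 65 + 65 = 130
  … (15 splits in total)
  {Oak} + {Hollow, Thorn, North, Larch}: 24 + 65 = 89  ← best
Best: vehicle 1 Upland → Oak → Upland = 24; vehicle 2 Upland → Thorn → Hollow → North → Larch → Upland = 65; combined 89.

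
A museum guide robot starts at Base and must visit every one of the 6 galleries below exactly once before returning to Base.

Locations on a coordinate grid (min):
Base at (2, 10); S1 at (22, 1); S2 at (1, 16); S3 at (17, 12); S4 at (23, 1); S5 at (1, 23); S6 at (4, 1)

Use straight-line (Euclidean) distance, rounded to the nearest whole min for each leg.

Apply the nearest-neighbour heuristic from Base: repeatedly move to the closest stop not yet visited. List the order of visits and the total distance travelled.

At Base the remaining stops are S2 6, S6 9, S5 13, S3 15, S1 22, S4 23; go to S2.
At S2 the remaining stops are S5 7, S6 15, S3 16, S1 26, S4 27; go to S5.
At S5 the remaining stops are S3 19, S6 22, S1 30, S4 31; go to S3.
At S3 the remaining stops are S1 12, S4 13, S6 17; go to S1.
At S1 the remaining stops are S4 1, S6 18; go to S4.
At S4 the remaining stops are S6 19; go to S6.
Return S6→Base: 9.
Total = 6 + 7 + 19 + 12 + 1 + 19 + 9 = 73.

73 min along Base → S2 → S5 → S3 → S1 → S4 → S6 → Base.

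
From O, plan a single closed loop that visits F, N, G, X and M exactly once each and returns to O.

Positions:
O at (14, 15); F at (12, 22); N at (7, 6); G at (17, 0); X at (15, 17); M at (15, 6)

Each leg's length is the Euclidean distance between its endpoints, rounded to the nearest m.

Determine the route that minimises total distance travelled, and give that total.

Minimum total distance: 52 m.

O→F→N→G→X→M→O: 7+17+12+17+11+9 = 73
O→F→N→G→M→X→O: 7+17+12+6+11+2 = 55
O→F→N→X→G→M→O: 7+17+14+17+6+9 = 70
O→F→N→X→M→G→O: 7+17+14+11+6+15 = 70
O→F→N→M→G→X→O: 7+17+8+6+17+2 = 57
O→F→N→M→X→G→O: 7+17+8+11+17+15 = 75
O→F→G→N→X→M→O: 7+23+12+14+11+9 = 76
O→F→G→N→M→X→O: 7+23+12+8+11+2 = 63
O→F→G→X→N→M→O: 7+23+17+14+8+9 = 78
O→F→G→X→M→N→O: 7+23+17+11+8+11 = 77
O→F→G→M→N→X→O: 7+23+6+8+14+2 = 60
O→F→G→M→X→N→O: 7+23+6+11+14+11 = 72
O→F→X→N→G→M→O: 7+6+14+12+6+9 = 54
O→F→X→N→M→G→O: 7+6+14+8+6+15 = 56
… (46 more)
O→X→F→N→G→M→O: 2+6+17+12+6+9 = 52  ← best
The minimum is 52.
One optimal route: O → X → F → N → G → M → O (or its reverse).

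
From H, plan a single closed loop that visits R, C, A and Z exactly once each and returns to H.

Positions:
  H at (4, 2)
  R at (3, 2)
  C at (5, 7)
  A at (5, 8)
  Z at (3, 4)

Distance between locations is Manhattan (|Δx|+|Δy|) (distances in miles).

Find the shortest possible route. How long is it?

H-R-C-A-Z-H: 1+7+1+6+3 = 18
H-R-C-Z-A-H: 1+7+5+6+7 = 26
H-R-A-C-Z-H: 1+8+1+5+3 = 18
H-R-A-Z-C-H: 1+8+6+5+6 = 26
H-R-Z-C-A-H: 1+2+5+1+7 = 16
H-R-Z-A-C-H: 1+2+6+1+6 = 16
H-C-R-A-Z-H: 6+7+8+6+3 = 30
H-C-R-Z-A-H: 6+7+2+6+7 = 28
H-C-A-R-Z-H: 6+1+8+2+3 = 20
H-C-Z-R-A-H: 6+5+2+8+7 = 28
H-A-R-C-Z-H: 7+8+7+5+3 = 30
H-A-C-R-Z-H: 7+1+7+2+3 = 20
The minimum is 16.
One optimal route: H → R → Z → C → A → H (or its reverse).

Minimum total distance: 16 miles.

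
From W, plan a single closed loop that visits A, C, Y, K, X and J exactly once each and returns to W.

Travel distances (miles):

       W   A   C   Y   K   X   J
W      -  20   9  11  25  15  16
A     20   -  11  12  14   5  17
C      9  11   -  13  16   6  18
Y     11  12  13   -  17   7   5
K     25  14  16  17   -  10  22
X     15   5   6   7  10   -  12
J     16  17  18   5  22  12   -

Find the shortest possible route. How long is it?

72 miles — the shortest possible round trip.

W → A → C → Y → K → X → J → W: 20+11+13+17+10+12+16 = 99
W → A → C → Y → K → J → X → W: 20+11+13+17+22+12+15 = 110
W → A → C → Y → X → K → J → W: 20+11+13+7+10+22+16 = 99
W → A → C → Y → X → J → K → W: 20+11+13+7+12+22+25 = 110
W → A → C → Y → J → K → X → W: 20+11+13+5+22+10+15 = 96
W → A → C → Y → J → X → K → W: 20+11+13+5+12+10+25 = 96
W → A → C → K → Y → X → J → W: 20+11+16+17+7+12+16 = 99
W → A → C → K → Y → J → X → W: 20+11+16+17+5+12+15 = 96
… (352 more)
W → C → A → K → X → Y → J → W: 9+11+14+10+7+5+16 = 72  ← best
The minimum is 72.
One optimal route: W → C → A → K → X → Y → J → W (or its reverse).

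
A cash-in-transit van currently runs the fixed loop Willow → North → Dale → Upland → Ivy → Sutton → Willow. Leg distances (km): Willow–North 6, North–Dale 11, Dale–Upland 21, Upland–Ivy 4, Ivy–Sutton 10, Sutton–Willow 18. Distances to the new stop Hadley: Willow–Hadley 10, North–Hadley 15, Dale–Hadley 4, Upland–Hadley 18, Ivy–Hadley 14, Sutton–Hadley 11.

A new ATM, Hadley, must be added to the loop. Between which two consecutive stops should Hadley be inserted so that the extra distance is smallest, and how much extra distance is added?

Minimum extra distance: 1 km, inserting Hadley between Dale and Upland.

Insertion cost between consecutive stops i–j is d(i,Hadley) + d(Hadley,j) − d(i,j):
  between Willow and North: 10 + 15 − 6 = 19
  between North and Dale: 15 + 4 − 11 = 8
  between Dale and Upland: 4 + 18 − 21 = 1
  between Upland and Ivy: 18 + 14 − 4 = 28
  between Ivy and Sutton: 14 + 11 − 10 = 15
  between Sutton and Willow: 11 + 10 − 18 = 3
Cheapest insertion is between Dale and Upland, adding 1.
New total = 70 + 1 = 71.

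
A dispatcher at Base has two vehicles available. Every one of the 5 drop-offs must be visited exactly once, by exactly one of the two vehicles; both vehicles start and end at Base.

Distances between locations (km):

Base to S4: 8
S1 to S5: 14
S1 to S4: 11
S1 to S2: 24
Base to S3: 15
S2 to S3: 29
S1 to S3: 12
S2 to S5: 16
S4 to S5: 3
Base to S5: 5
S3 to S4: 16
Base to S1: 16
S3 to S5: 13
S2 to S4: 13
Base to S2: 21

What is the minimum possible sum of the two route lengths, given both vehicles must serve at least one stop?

There are 2^4 − 1 = 15 ways to divide the 5 stops into two non-empty groups. For each, the best each vehicle can do is its own shortest tour through its group:
  {S1} + {S2, S3, S4, S5}: 32 + 65 = 97
  {S2} + {S1, S3, S4, S5}: 42 + 46 = 88
  {S1, S2} + {S3, S4, S5}: 61 + 39 = 100
  {S3} + {S1, S2, S4, S5}: 30 + 61 = 91
  {S1, S3} + {S2, S4, S5}: 43 + 42 = 85
  {S2, S3} + {S1, S4, S5}: 65 + 35 = 100
  … (15 splits in total)
  {S1, S2, S3, S4} + {S5}: 72 + 10 = 82  ← best
Best: vehicle 1 Base → S2 → S4 → S1 → S3 → Base = 72; vehicle 2 Base → S5 → Base = 10; combined 82.

82 km — the smallest possible combined total.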